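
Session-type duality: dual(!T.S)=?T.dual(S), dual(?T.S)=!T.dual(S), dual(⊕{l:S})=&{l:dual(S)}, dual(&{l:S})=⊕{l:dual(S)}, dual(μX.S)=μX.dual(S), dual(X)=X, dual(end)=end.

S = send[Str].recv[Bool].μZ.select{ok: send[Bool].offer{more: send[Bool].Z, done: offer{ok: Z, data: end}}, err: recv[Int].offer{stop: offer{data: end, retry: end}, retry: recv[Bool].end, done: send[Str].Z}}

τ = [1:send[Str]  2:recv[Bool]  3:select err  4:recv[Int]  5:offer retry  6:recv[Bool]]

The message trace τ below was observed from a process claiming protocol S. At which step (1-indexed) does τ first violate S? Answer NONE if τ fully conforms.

NONE

@1 send[Str]  match  state: recv[Bool].μZ.…
@2 recv[Bool]  match  state: μZ.…
@3 select err  match  state: recv[Int].offer{stop: offer{data: end, retry: end}, retry: recv[Bool].end, done: send[Str].μZ.…}
@4 recv[Int]  match  state: offer{stop: offer{data: end, retry: end}, retry: recv[Bool].end, done: send[Str].μZ.…}
@5 offer retry  match  state: recv[Bool].end
@6 recv[Bool]  match  state: end
trace exhausted — no violation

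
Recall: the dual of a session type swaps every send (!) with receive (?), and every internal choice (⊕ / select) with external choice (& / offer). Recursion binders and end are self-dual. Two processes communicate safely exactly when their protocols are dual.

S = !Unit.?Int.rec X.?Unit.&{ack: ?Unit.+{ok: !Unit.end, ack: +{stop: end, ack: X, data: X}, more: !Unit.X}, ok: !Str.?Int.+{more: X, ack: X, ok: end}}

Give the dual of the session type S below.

!Unit = ?Unit
  ?Int = !Int
    rec X = rec X  (μ self-dual)
      ?Unit = !Unit
        &{ack,ok} = +{ack,ok}  (external→internal)
          case ack:
            ?Unit = !Unit
              +{ok,ack,more} = &{ok,ack,more}  (⊕→&)
                case ok:
                  !Unit = ?Unit
                    end self-dual
                case ack:
                  +{stop,ack,data} = &{stop,ack,data}  (⊕→&)
                    case stop:
                      end self-dual
                    case ack:
                      X self-dual
                    case data:
                      X self-dual
                case more:
                  !Unit = ?Unit
                    X self-dual
          case ok:
            !Str = ?Str
              ?Int = !Int
                +{more,ack,ok} = &{more,ack,ok}  (⊕→&)
                  case more:
                    X self-dual
                  case ack:
                    X self-dual
                  case ok:
                    end self-dual

?Unit.!Int.rec X.!Unit.+{ack: !Unit.&{ok: ?Unit.end, ack: &{stop: end, ack: X, data: X}, more: ?Unit.X}, ok: ?Str.!Int.&{more: X, ack: X, ok: end}}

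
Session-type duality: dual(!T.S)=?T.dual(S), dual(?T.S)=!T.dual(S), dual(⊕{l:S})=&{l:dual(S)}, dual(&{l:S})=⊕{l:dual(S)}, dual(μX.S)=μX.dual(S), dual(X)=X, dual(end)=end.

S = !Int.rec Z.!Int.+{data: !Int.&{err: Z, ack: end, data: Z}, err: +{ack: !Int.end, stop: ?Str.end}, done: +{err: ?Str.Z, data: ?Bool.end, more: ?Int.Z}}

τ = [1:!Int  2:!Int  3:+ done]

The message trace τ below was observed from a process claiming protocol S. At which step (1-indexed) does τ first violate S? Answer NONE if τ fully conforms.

NONE

[1] !Int  ok  state: rec Z.…
[2] !Int  ok  state: +{data: !Int.&{err: rec Z.…, ack: end, data: rec Z.…}, err: +{ack: !Int.end, stop: ?Str.end}, done: +{err: ?Str.rec Z.…, data: ?Bool.end, more: ?Int.rec Z.…}}
[3] + done  ok  state: +{err: ?Str.rec Z.…, data: ?Bool.end, more: ?Int.rec Z.…}
trace exhausted — no violation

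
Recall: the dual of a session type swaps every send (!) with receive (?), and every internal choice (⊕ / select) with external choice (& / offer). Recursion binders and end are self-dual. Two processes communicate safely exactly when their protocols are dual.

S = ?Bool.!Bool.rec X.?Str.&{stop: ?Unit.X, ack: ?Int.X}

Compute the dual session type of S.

!Bool.?Bool.rec X.!Str.+{stop: !Unit.X, ack: !Int.X}

?Bool → !Bool
  !Bool → ?Bool
    rec X → rec X  (binder kept)
      ?Str → !Str
        &{stop,ack} → +{stop,ack}  (&→⊕)
          • stop:
            ?Unit → !Unit
              dual(X) = X
          • ack:
            ?Int → !Int
              dual(X) = X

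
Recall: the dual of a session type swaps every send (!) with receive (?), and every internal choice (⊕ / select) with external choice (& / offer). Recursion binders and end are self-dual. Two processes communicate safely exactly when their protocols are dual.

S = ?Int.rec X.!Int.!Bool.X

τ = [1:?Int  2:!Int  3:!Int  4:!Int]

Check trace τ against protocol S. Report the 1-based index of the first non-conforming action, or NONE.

3

@1 ?Int  ✓  now at rec X.…
@2 !Int  ✓  now at !Bool.rec X.…
@3 got !Int, protocol expects !Bool  ✗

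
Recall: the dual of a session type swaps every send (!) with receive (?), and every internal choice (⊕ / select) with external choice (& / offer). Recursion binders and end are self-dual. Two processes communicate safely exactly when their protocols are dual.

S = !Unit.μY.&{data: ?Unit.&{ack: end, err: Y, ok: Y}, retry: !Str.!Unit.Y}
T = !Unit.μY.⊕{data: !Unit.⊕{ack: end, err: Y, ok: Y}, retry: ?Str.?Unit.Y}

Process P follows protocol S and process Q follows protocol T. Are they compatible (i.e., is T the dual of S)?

NO

!Unit | !Unit  ✗ same direction on both sides — not dual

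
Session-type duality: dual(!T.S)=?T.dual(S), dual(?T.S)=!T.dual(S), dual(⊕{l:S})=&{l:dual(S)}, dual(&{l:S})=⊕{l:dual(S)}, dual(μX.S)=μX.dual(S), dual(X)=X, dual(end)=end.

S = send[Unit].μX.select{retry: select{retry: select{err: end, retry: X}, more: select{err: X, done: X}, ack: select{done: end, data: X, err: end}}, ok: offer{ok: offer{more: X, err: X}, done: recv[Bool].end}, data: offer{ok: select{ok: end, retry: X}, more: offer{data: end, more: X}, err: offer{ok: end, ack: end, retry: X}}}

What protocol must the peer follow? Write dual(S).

send[Unit] ↦ recv[Unit]
  μX ↦ μX  (μ self-dual)
    select{retry,ok,data} ↦ offer{retry,ok,data}  (internal→external)
      • retry:
        select{retry,more,ack} ↦ offer{retry,more,ack}  (internal→external)
          • retry:
            select{err,retry} ↦ offer{err,retry}  (internal→external)
              • err:
                end self-dual
              • retry:
                X self-dual
          • more:
            select{err,done} ↦ offer{err,done}  (internal→external)
              • err:
                X self-dual
              • done:
                X self-dual
          • ack:
            select{done,data,err} ↦ offer{done,data,err}  (internal→external)
              • done:
                end self-dual
              • data:
                X self-dual
              • err:
                end self-dual
      • ok:
        offer{ok,done} ↦ select{ok,done}  (offer→select)
          • ok:
            offer{more,err} ↦ select{more,err}  (offer→select)
              • more:
                X self-dual
              • err:
                X self-dual
          • done:
            recv[Bool] ↦ send[Bool]
              end self-dual
      • data:
        offer{ok,more,err} ↦ select{ok,more,err}  (offer→select)
          • ok:
            select{ok,retry} ↦ offer{ok,retry}  (internal→external)
              • ok:
                end self-dual
              • retry:
                X self-dual
          • more:
            offer{data,more} ↦ select{data,more}  (offer→select)
              • data:
                end self-dual
              • more:
                X self-dual
          • err:
            offer{ok,ack,retry} ↦ select{ok,ack,retry}  (offer→select)
              • ok:
                end self-dual
              • ack:
                end self-dual
              • retry:
                X self-dual

recv[Unit].μX.offer{retry: offer{retry: offer{err: end, retry: X}, more: offer{err: X, done: X}, ack: offer{done: end, data: X, err: end}}, ok: select{ok: select{more: X, err: X}, done: send[Bool].end}, data: select{ok: offer{ok: end, retry: X}, more: select{data: end, more: X}, err: select{ok: end, ack: end, retry: X}}}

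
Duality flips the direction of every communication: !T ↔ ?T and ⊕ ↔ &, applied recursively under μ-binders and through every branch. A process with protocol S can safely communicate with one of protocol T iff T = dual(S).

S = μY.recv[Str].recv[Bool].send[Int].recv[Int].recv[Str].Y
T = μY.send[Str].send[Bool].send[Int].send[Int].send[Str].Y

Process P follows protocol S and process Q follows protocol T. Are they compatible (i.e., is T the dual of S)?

μY | μY  ✓ (binder kept)
  recv[Str] | send[Str]  ✓
    recv[Bool] | send[Bool]  ✓
      send[Int] | send[Int]  ✗ same direction on both sides — not dual

NO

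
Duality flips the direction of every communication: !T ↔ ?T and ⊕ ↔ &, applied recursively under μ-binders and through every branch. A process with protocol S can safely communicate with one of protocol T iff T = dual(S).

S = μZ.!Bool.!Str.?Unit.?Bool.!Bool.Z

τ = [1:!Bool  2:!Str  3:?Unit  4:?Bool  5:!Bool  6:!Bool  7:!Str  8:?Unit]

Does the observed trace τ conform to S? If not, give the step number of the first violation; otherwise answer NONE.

NONE

[1] !Bool  ok  cont: !Str.?Unit.?Bool.!Bool.μZ.…
[2] !Str  ok  cont: ?Unit.?Bool.!Bool.μZ.…
[3] ?Unit  ok  cont: ?Bool.!Bool.μZ.…
[4] ?Bool  ok  cont: !Bool.μZ.…
[5] !Bool  ok  cont: μZ.…
[6] !Bool  ok  cont: !Str.?Unit.?Bool.!Bool.μZ.…
[7] !Str  ok  cont: ?Unit.?Bool.!Bool.μZ.…
[8] ?Unit  ok  cont: ?Bool.!Bool.μZ.…
trace exhausted — no violation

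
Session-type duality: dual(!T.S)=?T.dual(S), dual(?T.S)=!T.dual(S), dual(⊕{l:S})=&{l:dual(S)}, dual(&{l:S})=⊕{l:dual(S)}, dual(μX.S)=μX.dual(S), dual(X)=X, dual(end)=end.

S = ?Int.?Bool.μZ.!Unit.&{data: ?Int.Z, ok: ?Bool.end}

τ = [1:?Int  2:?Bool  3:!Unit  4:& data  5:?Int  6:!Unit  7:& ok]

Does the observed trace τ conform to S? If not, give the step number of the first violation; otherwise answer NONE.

step 1: ?Int  ✓  state: ?Bool.μZ.…
step 2: ?Bool  ✓  state: μZ.…
step 3: !Unit  ✓  state: &{data: ?Int.μZ.…, ok: ?Bool.end}
step 4: & data  ✓  state: ?Int.μZ.…
step 5: ?Int  ✓  state: μZ.…
step 6: !Unit  ✓  state: &{data: ?Int.μZ.…, ok: ?Bool.end}
step 7: & ok  ✓  state: ?Bool.end
trace exhausted — no violation

NONE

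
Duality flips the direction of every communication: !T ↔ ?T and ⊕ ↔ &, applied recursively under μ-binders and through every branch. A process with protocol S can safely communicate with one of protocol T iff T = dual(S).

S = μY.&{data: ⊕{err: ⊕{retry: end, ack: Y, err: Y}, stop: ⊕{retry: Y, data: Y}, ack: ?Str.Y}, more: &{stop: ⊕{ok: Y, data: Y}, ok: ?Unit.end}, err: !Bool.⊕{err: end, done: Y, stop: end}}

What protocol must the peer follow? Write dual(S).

μY.⊕{data: &{err: &{retry: end, ack: Y, err: Y}, stop: &{retry: Y, data: Y}, ack: !Str.Y}, more: ⊕{stop: &{ok: Y, data: Y}, ok: !Unit.end}, err: ?Bool.&{err: end, done: Y, stop: end}}

μY ↦ μY  (binder kept)
  &{data,more,err} ↦ ⊕{data,more,err}  (&→⊕)
    [data]
      ⊕{err,stop,ack} ↦ &{err,stop,ack}  (select→offer)
        [err]
          ⊕{retry,ack,err} ↦ &{retry,ack,err}  (select→offer)
            [retry]
              dual(end) = end
            [ack]
              dual(Y) = Y
            [err]
              dual(Y) = Y
        [stop]
          ⊕{retry,data} ↦ &{retry,data}  (select→offer)
            [retry]
              dual(Y) = Y
            [data]
              dual(Y) = Y
        [ack]
          ?Str ↦ !Str
            dual(Y) = Y
    [more]
      &{stop,ok} ↦ ⊕{stop,ok}  (&→⊕)
        [stop]
          ⊕{ok,data} ↦ &{ok,data}  (select→offer)
            [ok]
              dual(Y) = Y
            [data]
              dual(Y) = Y
        [ok]
          ?Unit ↦ !Unit
            dual(end) = end
    [err]
      !Bool ↦ ?Bool
        ⊕{err,done,stop} ↦ &{err,done,stop}  (select→offer)
          [err]
            dual(end) = end
          [done]
            dual(Y) = Y
          [stop]
            dual(end) = end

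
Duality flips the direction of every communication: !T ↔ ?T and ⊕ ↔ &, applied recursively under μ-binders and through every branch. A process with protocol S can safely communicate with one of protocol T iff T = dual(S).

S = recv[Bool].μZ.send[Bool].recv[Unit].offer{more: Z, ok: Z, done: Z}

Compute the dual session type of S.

send[Bool].μZ.recv[Bool].send[Unit].select{more: Z, ok: Z, done: Z}

recv[Bool] ↦ send[Bool]
  μZ ↦ μZ  (rec unchanged)
    send[Bool] ↦ recv[Bool]
      recv[Unit] ↦ send[Unit]
        offer{more,ok,done} ↦ select{more,ok,done}  (&→⊕)
          [more]
            dual(Z) = Z
          [ok]
            dual(Z) = Z
          [done]
            dual(Z) = Z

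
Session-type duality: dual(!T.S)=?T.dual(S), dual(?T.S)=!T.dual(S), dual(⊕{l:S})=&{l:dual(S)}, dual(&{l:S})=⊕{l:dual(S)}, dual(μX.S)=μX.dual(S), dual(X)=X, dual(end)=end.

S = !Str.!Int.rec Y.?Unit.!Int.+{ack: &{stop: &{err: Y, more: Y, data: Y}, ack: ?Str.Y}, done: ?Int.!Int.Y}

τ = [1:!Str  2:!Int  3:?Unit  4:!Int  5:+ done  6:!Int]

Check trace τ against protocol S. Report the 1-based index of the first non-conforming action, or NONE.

step 1: !Str  match  residual = !Int.rec Y.…
step 2: !Int  match  residual = rec Y.…
step 3: ?Unit  match  residual = !Int.+{ack: &{stop: &{err: rec Y.…, more: rec Y.…, data: rec Y.…}, ack: ?Str.rec Y.…}, done: ?Int.!Int.rec Y.…}
step 4: !Int  match  residual = +{ack: &{stop: &{err: rec Y.…, more: rec Y.…, data: rec Y.…}, ack: ?Str.rec Y.…}, done: ?Int.!Int.rec Y.…}
step 5: + done  match  residual = ?Int.!Int.rec Y.…
step 6: got !Int, protocol expects ?Int  ✗

6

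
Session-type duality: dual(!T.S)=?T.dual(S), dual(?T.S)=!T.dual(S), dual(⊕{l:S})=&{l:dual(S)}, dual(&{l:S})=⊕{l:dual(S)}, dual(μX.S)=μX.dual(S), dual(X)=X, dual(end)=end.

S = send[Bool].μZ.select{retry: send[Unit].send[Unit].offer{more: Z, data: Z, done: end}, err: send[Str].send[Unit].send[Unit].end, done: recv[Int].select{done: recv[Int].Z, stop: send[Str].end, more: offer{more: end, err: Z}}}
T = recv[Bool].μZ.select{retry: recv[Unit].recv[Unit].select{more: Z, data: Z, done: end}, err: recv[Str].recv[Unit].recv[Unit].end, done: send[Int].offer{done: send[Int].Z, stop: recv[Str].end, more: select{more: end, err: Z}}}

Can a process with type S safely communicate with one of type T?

NO

send[Bool] vs recv[Bool]  match
  μZ vs μZ  match (binder kept)
    select{retry,err,done} vs select{retry,err,done}  ✗ choice polarity not flipped — not dual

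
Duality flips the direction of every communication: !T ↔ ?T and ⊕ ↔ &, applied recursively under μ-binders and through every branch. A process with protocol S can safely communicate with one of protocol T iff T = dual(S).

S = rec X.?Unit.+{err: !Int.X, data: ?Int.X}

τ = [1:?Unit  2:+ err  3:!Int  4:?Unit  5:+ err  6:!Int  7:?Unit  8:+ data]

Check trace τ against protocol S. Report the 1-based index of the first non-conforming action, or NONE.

NONE

[1] ?Unit  match  residual = +{err: !Int.rec X.…, data: ?Int.rec X.…}
[2] + err  match  residual = !Int.rec X.…
[3] !Int  match  residual = rec X.…
[4] ?Unit  match  residual = +{err: !Int.rec X.…, data: ?Int.rec X.…}
[5] + err  match  residual = !Int.rec X.…
[6] !Int  match  residual = rec X.…
[7] ?Unit  match  residual = +{err: !Int.rec X.…, data: ?Int.rec X.…}
[8] + data  match  residual = ?Int.rec X.…
all 8 steps conform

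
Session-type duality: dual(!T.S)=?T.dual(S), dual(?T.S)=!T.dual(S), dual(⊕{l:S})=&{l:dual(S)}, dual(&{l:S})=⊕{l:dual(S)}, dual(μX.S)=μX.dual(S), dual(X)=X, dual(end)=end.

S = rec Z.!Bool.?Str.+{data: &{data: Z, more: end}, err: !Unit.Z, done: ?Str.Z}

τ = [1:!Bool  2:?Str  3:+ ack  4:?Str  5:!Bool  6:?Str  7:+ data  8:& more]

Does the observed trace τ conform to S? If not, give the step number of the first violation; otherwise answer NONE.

3

[1] !Bool  ok  residual = ?Str.+{data: &{data: rec Z.…, more: end}, err: !Unit.rec Z.…, done: ?Str.rec Z.…}
[2] ?Str  ok  residual = +{data: &{data: rec Z.…, more: end}, err: !Unit.rec Z.…, done: ?Str.rec Z.…}
[3] got + ack, protocol expects + data or + err or + done  ✗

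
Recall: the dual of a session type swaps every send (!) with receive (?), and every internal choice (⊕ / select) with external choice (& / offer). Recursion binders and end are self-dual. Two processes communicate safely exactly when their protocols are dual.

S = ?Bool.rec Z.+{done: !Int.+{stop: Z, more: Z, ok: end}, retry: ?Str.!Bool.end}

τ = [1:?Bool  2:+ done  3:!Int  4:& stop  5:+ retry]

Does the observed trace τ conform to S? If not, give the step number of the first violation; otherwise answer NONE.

[1] ?Bool  ✓  residual = rec Z.…
[2] + done  ✓  residual = !Int.+{stop: rec Z.…, more: rec Z.…, ok: end}
[3] !Int  ✓  residual = +{stop: rec Z.…, more: rec Z.…, ok: end}
[4] got & stop, protocol expects + stop or + more or + ok  ✗

4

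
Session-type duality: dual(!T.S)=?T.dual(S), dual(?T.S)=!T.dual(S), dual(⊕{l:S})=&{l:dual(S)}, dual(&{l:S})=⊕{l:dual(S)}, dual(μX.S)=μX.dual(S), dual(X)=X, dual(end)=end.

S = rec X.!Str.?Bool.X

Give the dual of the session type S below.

rec X ↦ rec X  (μ self-dual)
  !Str ↦ ?Str
    ?Bool ↦ !Bool
      X ↦ X

rec X.?Str.!Bool.X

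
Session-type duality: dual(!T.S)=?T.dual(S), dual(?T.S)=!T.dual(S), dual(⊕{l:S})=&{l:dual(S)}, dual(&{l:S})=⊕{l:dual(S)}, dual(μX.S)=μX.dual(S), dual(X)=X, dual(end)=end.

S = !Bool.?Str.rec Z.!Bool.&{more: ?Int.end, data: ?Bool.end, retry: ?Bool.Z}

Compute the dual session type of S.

?Bool.!Str.rec Z.?Bool.+{more: !Int.end, data: !Bool.end, retry: !Bool.Z}

!Bool → ?Bool
  ?Str → !Str
    rec Z → rec Z  (μ self-dual)
      !Bool → ?Bool
        &{more,data,retry} → +{more,data,retry}  (offer→select)
          case more:
            ?Int → !Int
              end self-dual
          case data:
            ?Bool → !Bool
              end self-dual
          case retry:
            ?Bool → !Bool
              Z self-dual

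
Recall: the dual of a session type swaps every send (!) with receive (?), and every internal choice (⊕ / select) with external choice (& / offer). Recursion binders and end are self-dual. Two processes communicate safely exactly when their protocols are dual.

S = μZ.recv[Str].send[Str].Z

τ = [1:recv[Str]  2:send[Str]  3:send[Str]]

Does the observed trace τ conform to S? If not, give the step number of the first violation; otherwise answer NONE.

3

step 1: recv[Str]  ✓  state: send[Str].μZ.…
step 2: send[Str]  ✓  state: μZ.…
step 3: got send[Str], protocol expects recv[Str]  ✗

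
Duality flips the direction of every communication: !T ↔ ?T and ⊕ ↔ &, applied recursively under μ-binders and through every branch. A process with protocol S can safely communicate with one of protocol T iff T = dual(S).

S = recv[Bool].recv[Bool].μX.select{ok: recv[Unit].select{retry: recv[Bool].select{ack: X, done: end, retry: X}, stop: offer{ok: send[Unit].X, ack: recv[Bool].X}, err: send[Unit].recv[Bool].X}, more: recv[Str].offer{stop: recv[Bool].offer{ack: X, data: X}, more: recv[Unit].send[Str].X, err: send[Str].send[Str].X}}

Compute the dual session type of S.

recv[Bool] → send[Bool]
  recv[Bool] → send[Bool]
    μX → μX  (rec unchanged)
      select{ok,more} → offer{ok,more}  (internal→external)
        • ok:
          recv[Unit] → send[Unit]
            select{retry,stop,err} → offer{retry,stop,err}  (internal→external)
              • retry:
                recv[Bool] → send[Bool]
                  select{ack,done,retry} → offer{ack,done,retry}  (internal→external)
                    • ack:
                      dual(X) = X
                    • done:
                      dual(end) = end
                    • retry:
                      dual(X) = X
              • stop:
                offer{ok,ack} → select{ok,ack}  (external→internal)
                  • ok:
                    send[Unit] → recv[Unit]
                      dual(X) = X
                  • ack:
                    recv[Bool] → send[Bool]
                      dual(X) = X
              • err:
                send[Unit] → recv[Unit]
                  recv[Bool] → send[Bool]
                    dual(X) = X
        • more:
          recv[Str] → send[Str]
            offer{stop,more,err} → select{stop,more,err}  (external→internal)
              • stop:
                recv[Bool] → send[Bool]
                  offer{ack,data} → select{ack,data}  (external→internal)
                    • ack:
                      dual(X) = X
                    • data:
                      dual(X) = X
              • more:
                recv[Unit] → send[Unit]
                  send[Str] → recv[Str]
                    dual(X) = X
              • err:
                send[Str] → recv[Str]
                  send[Str] → recv[Str]
                    dual(X) = X

send[Bool].send[Bool].μX.offer{ok: send[Unit].offer{retry: send[Bool].offer{ack: X, done: end, retry: X}, stop: select{ok: recv[Unit].X, ack: send[Bool].X}, err: recv[Unit].send[Bool].X}, more: send[Str].select{stop: send[Bool].select{ack: X, data: X}, more: send[Unit].recv[Str].X, err: recv[Str].recv[Str].X}}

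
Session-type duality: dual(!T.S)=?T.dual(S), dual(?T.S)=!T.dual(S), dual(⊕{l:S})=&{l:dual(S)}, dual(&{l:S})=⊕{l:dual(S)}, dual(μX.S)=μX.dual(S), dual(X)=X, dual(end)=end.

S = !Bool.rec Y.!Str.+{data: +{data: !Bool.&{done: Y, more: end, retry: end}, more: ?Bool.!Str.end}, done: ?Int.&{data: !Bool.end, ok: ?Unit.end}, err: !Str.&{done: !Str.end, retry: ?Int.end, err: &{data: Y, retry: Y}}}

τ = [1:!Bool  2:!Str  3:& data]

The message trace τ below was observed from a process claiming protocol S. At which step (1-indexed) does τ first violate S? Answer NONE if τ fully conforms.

@1 !Bool  ✓  now at rec Y.…
@2 !Str  ✓  now at +{data: +{data: !Bool.&{done: rec Y.…, more: end, retry: end}, more: ?Bool.!Str.end}, done: ?Int.&{data: !Bool.end, ok: ?Unit.end}, err: !Str.&{done: !Str.end, retry: ?Int.end, err: &{data: rec Y.…, retry: rec Y.…}}}
@3 got & data, protocol expects + data or + done or + err  ✗

3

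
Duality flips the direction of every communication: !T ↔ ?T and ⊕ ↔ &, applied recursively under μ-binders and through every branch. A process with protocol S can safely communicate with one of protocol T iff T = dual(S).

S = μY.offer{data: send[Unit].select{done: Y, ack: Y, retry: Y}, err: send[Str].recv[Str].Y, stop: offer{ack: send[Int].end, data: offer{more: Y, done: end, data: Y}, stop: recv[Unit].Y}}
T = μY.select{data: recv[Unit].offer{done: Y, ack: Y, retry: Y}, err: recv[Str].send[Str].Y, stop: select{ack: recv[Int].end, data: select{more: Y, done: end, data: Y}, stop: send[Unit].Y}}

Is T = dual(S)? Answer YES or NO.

YES

μY vs μY  ✓ (rec unchanged)
  offer{data,err,stop} vs select{data,err,stop}  ✓ labels match
    [data]
      send[Unit] vs recv[Unit]  ✓
        select{done,ack,retry} vs offer{done,ack,retry}  ✓ labels match
          [done]
            Y vs Y  ✓
          [ack]
            Y vs Y  ✓
          [retry]
            Y vs Y  ✓
    [err]
      send[Str] vs recv[Str]  ✓
        recv[Str] vs send[Str]  ✓
          Y vs Y  ✓
    [stop]
      offer{ack,data,stop} vs select{ack,data,stop}  ✓ labels match
        [ack]
          send[Int] vs recv[Int]  ✓
            end vs end  ✓
        [data]
          offer{more,done,data} vs select{more,done,data}  ✓ labels match
            [more]
              Y vs Y  ✓
            [done]
              end vs end  ✓
            [data]
              Y vs Y  ✓
        [stop]
          recv[Unit] vs send[Unit]  ✓
            Y vs Y  ✓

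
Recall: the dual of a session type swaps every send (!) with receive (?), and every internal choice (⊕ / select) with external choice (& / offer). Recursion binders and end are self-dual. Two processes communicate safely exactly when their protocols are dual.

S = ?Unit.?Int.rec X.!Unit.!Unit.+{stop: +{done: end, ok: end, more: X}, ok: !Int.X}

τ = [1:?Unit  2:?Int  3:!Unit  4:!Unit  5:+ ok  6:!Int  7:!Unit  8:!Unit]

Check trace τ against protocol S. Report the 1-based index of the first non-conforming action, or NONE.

@1 ?Unit  ok  state: ?Int.rec X.…
@2 ?Int  ok  state: rec X.…
@3 !Unit  ok  state: !Unit.+{stop: +{done: end, ok: end, more: rec X.…}, ok: !Int.rec X.…}
@4 !Unit  ok  state: +{stop: +{done: end, ok: end, more: rec X.…}, ok: !Int.rec X.…}
@5 + ok  ok  state: !Int.rec X.…
@6 !Int  ok  state: rec X.…
@7 !Unit  ok  state: !Unit.+{stop: +{done: end, ok: end, more: rec X.…}, ok: !Int.rec X.…}
@8 !Unit  ok  state: +{stop: +{done: end, ok: end, more: rec X.…}, ok: !Int.rec X.…}
all 8 steps conform

NONE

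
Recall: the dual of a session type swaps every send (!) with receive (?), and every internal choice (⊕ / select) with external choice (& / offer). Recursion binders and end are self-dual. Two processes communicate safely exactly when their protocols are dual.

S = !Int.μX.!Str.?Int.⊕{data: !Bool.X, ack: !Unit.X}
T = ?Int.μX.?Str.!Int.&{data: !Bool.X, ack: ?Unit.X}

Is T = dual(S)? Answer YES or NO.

NO

!Int | ?Int  ✓
  μX | μX  ✓ (μ self-dual)
    !Str | ?Str  ✓
      ?Int | !Int  ✓
        ⊕{data,ack} | &{data,ack}  ✓ label sets agree
          [data]
            !Bool | !Bool  ✗ same direction on both sides — not dual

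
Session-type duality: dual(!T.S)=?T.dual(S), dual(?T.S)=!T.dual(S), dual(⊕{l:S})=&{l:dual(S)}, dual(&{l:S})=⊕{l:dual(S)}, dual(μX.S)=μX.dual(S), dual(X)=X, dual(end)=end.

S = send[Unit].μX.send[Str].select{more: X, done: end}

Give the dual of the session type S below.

send[Unit] → recv[Unit]
  μX → μX  (binder kept)
    send[Str] → recv[Str]
      select{more,done} → offer{more,done}  (select→offer)
        [more]
          X self-dual
        [done]
          end self-dual

recv[Unit].μX.recv[Str].offer{more: X, done: end}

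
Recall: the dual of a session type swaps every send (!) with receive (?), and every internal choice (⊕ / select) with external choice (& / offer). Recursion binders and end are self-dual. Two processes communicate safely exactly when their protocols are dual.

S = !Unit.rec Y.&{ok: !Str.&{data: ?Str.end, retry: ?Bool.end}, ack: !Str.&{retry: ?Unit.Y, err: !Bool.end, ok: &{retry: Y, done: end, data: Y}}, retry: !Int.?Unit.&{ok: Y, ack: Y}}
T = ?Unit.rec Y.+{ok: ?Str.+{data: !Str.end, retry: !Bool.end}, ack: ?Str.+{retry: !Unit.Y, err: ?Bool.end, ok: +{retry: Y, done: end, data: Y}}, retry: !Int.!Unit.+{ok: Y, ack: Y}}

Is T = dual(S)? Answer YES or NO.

!Unit | ?Unit  ✓
  rec Y | rec Y  ✓ (μ self-dual)
    &{ok,ack,retry} | +{ok,ack,retry}  ✓ same labels
      [ok]
        !Str | ?Str  ✓
          &{data,retry} | +{data,retry}  ✓ same labels
            [data]
              ?Str | !Str  ✓
                end | end  ✓
            [retry]
              ?Bool | !Bool  ✓
                end | end  ✓
      [ack]
        !Str | ?Str  ✓
          &{retry,err,ok} | +{retry,err,ok}  ✓ same labels
            [retry]
              ?Unit | !Unit  ✓
                Y | Y  ✓
            [err]
              !Bool | ?Bool  ✓
                end | end  ✓
            [ok]
              &{retry,done,data} | +{retry,done,data}  ✓ same labels
                [retry]
                  Y | Y  ✓
                [done]
                  end | end  ✓
                [data]
                  Y | Y  ✓
      [retry]
        !Int | !Int  ✗ same direction on both sides — not dual

NO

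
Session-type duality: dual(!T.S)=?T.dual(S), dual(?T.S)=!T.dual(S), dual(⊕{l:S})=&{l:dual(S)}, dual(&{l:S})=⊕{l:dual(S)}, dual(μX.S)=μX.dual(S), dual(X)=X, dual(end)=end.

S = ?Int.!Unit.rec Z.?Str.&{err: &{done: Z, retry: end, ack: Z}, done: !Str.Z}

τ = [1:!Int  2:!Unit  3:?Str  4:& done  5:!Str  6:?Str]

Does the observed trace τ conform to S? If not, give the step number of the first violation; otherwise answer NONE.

@1 got !Int, protocol expects ?Int  ✗

1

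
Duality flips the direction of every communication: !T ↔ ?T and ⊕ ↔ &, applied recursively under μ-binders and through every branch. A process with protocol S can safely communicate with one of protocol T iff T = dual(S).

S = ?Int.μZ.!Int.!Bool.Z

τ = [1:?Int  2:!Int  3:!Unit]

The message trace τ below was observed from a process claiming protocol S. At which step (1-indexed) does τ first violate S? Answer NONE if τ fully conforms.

[1] ?Int  ✓  state: μZ.…
[2] !Int  ✓  state: !Bool.μZ.…
[3] got !Unit, protocol expects !Bool  ✗

3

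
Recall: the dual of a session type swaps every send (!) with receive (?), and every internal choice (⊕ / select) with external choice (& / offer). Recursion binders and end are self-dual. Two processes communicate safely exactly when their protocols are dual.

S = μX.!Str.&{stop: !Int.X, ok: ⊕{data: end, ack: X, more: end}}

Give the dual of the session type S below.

μX.?Str.⊕{stop: ?Int.X, ok: &{data: end, ack: X, more: end}}

μX ↦ μX  (binder kept)
  !Str ↦ ?Str
    &{stop,ok} ↦ ⊕{stop,ok}  (offer→select)
      [stop]
        !Int ↦ ?Int
          X ↦ X
      [ok]
        ⊕{data,ack,more} ↦ &{data,ack,more}  (select→offer)
          [data]
            end ↦ end
          [ack]
            X ↦ X
          [more]
            end ↦ end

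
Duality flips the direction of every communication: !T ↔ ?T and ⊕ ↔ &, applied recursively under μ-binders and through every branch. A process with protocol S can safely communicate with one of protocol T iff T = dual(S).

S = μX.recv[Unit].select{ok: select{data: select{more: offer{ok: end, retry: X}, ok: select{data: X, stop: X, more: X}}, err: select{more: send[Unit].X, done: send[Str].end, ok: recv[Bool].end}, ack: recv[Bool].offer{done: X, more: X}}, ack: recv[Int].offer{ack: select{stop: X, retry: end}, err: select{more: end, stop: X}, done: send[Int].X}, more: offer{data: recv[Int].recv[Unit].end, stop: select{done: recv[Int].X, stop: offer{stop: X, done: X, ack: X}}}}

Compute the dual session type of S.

μX → μX  (binder kept)
  recv[Unit] → send[Unit]
    select{ok,ack,more} → offer{ok,ack,more}  (select→offer)
      case ok:
        select{data,err,ack} → offer{data,err,ack}  (select→offer)
          case data:
            select{more,ok} → offer{more,ok}  (select→offer)
              case more:
                offer{ok,retry} → select{ok,retry}  (external→internal)
                  case ok:
                    end ↦ end
                  case retry:
                    X ↦ X
              case ok:
                select{data,stop,more} → offer{data,stop,more}  (select→offer)
                  case data:
                    X ↦ X
                  case stop:
                    X ↦ X
                  case more:
                    X ↦ X
          case err:
            select{more,done,ok} → offer{more,done,ok}  (select→offer)
              case more:
                send[Unit] → recv[Unit]
                  X ↦ X
              case done:
                send[Str] → recv[Str]
                  end ↦ end
              case ok:
                recv[Bool] → send[Bool]
                  end ↦ end
          case ack:
            recv[Bool] → send[Bool]
              offer{done,more} → select{done,more}  (external→internal)
                case done:
                  X ↦ X
                case more:
                  X ↦ X
      case ack:
        recv[Int] → send[Int]
          offer{ack,err,done} → select{ack,err,done}  (external→internal)
            case ack:
              select{stop,retry} → offer{stop,retry}  (select→offer)
                case stop:
                  X ↦ X
                case retry:
                  end ↦ end
            case err:
              select{more,stop} → offer{more,stop}  (select→offer)
                case more:
                  end ↦ end
                case stop:
                  X ↦ X
            case done:
              send[Int] → recv[Int]
                X ↦ X
      case more:
        offer{data,stop} → select{data,stop}  (external→internal)
          case data:
            recv[Int] → send[Int]
              recv[Unit] → send[Unit]
                end ↦ end
          case stop:
            select{done,stop} → offer{done,stop}  (select→offer)
              case done:
                recv[Int] → send[Int]
                  X ↦ X
              case stop:
                offer{stop,done,ack} → select{stop,done,ack}  (external→internal)
                  case stop:
                    X ↦ X
                  case done:
                    X ↦ X
                  case ack:
                    X ↦ X

μX.send[Unit].offer{ok: offer{data: offer{more: select{ok: end, retry: X}, ok: offer{data: X, stop: X, more: X}}, err: offer{more: recv[Unit].X, done: recv[Str].end, ok: send[Bool].end}, ack: send[Bool].select{done: X, more: X}}, ack: send[Int].select{ack: offer{stop: X, retry: end}, err: offer{more: end, stop: X}, done: recv[Int].X}, more: select{data: send[Int].send[Unit].end, stop: offer{done: send[Int].X, stop: select{stop: X, done: X, ack: X}}}}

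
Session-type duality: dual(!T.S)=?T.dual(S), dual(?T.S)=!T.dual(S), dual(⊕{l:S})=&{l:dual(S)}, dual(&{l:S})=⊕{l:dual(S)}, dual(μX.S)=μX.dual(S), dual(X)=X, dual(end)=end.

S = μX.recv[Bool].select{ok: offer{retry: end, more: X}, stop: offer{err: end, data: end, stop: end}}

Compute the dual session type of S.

μX.send[Bool].offer{ok: select{retry: end, more: X}, stop: select{err: end, data: end, stop: end}}

μX = μX  (rec unchanged)
  recv[Bool] = send[Bool]
    select{ok,stop} = offer{ok,stop}  (internal→external)
      • ok:
        offer{retry,more} = select{retry,more}  (external→internal)
          • retry:
            end self-dual
          • more:
            X self-dual
      • stop:
        offer{err,data,stop} = select{err,data,stop}  (external→internal)
          • err:
            end self-dual
          • data:
            end self-dual
          • stop:
            end self-dual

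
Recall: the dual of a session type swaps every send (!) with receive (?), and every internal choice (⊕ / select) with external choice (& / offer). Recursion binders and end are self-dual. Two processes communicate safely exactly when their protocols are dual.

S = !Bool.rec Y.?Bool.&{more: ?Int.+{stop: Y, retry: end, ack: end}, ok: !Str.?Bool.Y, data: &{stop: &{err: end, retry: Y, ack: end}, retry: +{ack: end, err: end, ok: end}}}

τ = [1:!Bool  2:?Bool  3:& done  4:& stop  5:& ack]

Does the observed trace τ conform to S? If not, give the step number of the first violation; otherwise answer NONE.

3

[1] !Bool  ok  residual = rec Y.…
[2] ?Bool  ok  residual = &{more: ?Int.+{stop: rec Y.…, retry: end, ack: end}, ok: !Str.?Bool.rec Y.…, data: &{stop: &{err: end, retry: rec Y.…, ack: end}, retry: +{ack: end, err: end, ok: end}}}
[3] got & done, protocol expects & more or & ok or & data  ✗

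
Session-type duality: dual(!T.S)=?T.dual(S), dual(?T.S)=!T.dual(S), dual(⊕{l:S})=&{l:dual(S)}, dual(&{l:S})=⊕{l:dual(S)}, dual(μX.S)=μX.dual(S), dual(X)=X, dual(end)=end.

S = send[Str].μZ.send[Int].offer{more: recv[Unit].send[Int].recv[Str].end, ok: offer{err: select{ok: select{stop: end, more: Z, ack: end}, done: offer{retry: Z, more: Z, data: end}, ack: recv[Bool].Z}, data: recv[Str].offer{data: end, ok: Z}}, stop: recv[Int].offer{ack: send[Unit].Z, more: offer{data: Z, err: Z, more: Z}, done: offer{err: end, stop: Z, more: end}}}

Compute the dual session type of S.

recv[Str].μZ.recv[Int].select{more: send[Unit].recv[Int].send[Str].end, ok: select{err: offer{ok: offer{stop: end, more: Z, ack: end}, done: select{retry: Z, more: Z, data: end}, ack: send[Bool].Z}, data: send[Str].select{data: end, ok: Z}}, stop: send[Int].select{ack: recv[Unit].Z, more: select{data: Z, err: Z, more: Z}, done: select{err: end, stop: Z, more: end}}}

send[Str] = recv[Str]
  μZ = μZ  (rec unchanged)
    send[Int] = recv[Int]
      offer{more,ok,stop} = select{more,ok,stop}  (external→internal)
        • more:
          recv[Unit] = send[Unit]
            send[Int] = recv[Int]
              recv[Str] = send[Str]
                dual(end) = end
        • ok:
          offer{err,data} = select{err,data}  (external→internal)
            • err:
              select{ok,done,ack} = offer{ok,done,ack}  (internal→external)
                • ok:
                  select{stop,more,ack} = offer{stop,more,ack}  (internal→external)
                    • stop:
                      dual(end) = end
                    • more:
                      dual(Z) = Z
                    • ack:
                      dual(end) = end
                • done:
                  offer{retry,more,data} = select{retry,more,data}  (external→internal)
                    • retry:
                      dual(Z) = Z
                    • more:
                      dual(Z) = Z
                    • data:
                      dual(end) = end
                • ack:
                  recv[Bool] = send[Bool]
                    dual(Z) = Z
            • data:
              recv[Str] = send[Str]
                offer{data,ok} = select{data,ok}  (external→internal)
                  • data:
                    dual(end) = end
                  • ok:
                    dual(Z) = Z
        • stop:
          recv[Int] = send[Int]
            offer{ack,more,done} = select{ack,more,done}  (external→internal)
              • ack:
                send[Unit] = recv[Unit]
                  dual(Z) = Z
              • more:
                offer{data,err,more} = select{data,err,more}  (external→internal)
                  • data:
                    dual(Z) = Z
                  • err:
                    dual(Z) = Z
                  • more:
                    dual(Z) = Z
              • done:
                offer{err,stop,more} = select{err,stop,more}  (external→internal)
                  • err:
                    dual(end) = end
                  • stop:
                    dual(Z) = Z
                  • more:
                    dual(end) = end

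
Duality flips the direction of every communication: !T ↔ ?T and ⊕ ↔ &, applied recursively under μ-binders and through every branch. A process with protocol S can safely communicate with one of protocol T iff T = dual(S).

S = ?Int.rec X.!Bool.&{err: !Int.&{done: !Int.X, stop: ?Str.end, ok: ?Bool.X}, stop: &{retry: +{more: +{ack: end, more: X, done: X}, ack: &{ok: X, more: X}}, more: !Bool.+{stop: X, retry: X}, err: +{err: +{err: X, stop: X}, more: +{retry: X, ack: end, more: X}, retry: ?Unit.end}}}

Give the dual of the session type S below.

!Int.rec X.?Bool.+{err: ?Int.+{done: ?Int.X, stop: !Str.end, ok: !Bool.X}, stop: +{retry: &{more: &{ack: end, more: X, done: X}, ack: +{ok: X, more: X}}, more: ?Bool.&{stop: X, retry: X}, err: &{err: &{err: X, stop: X}, more: &{retry: X, ack: end, more: X}, retry: !Unit.end}}}

?Int ↦ !Int
  rec X ↦ rec X  (μ self-dual)
    !Bool ↦ ?Bool
      &{err,stop} ↦ +{err,stop}  (&→⊕)
        • err:
          !Int ↦ ?Int
            &{done,stop,ok} ↦ +{done,stop,ok}  (&→⊕)
              • done:
                !Int ↦ ?Int
                  X self-dual
              • stop:
                ?Str ↦ !Str
                  end self-dual
              • ok:
                ?Bool ↦ !Bool
                  X self-dual
        • stop:
          &{retry,more,err} ↦ +{retry,more,err}  (&→⊕)
            • retry:
              +{more,ack} ↦ &{more,ack}  (⊕→&)
                • more:
                  +{ack,more,done} ↦ &{ack,more,done}  (⊕→&)
                    • ack:
                      end self-dual
                    • more:
                      X self-dual
                    • done:
                      X self-dual
                • ack:
                  &{ok,more} ↦ +{ok,more}  (&→⊕)
                    • ok:
                      X self-dual
                    • more:
                      X self-dual
            • more:
              !Bool ↦ ?Bool
                +{stop,retry} ↦ &{stop,retry}  (⊕→&)
                  • stop:
                    X self-dual
                  • retry:
                    X self-dual
            • err:
              +{err,more,retry} ↦ &{err,more,retry}  (⊕→&)
                • err:
                  +{err,stop} ↦ &{err,stop}  (⊕→&)
                    • err:
                      X self-dual
                    • stop:
                      X self-dual
                • more:
                  +{retry,ack,more} ↦ &{retry,ack,more}  (⊕→&)
                    • retry:
                      X self-dual
                    • ack:
                      end self-dual
                    • more:
                      X self-dual
                • retry:
                  ?Unit ↦ !Unit
                    end self-dual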